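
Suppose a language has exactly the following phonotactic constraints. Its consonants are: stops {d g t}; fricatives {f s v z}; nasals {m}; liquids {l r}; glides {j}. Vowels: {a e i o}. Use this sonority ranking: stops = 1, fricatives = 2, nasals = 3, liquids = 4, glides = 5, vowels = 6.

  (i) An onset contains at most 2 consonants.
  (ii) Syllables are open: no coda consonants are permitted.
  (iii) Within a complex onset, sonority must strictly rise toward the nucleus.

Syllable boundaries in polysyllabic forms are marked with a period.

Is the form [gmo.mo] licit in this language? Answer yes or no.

[gmo.mo] — σ1 onset /gm/ (1→3 rises), coda /∅/ ok; σ2 onset /m/, coda /∅/ ok → licit

yes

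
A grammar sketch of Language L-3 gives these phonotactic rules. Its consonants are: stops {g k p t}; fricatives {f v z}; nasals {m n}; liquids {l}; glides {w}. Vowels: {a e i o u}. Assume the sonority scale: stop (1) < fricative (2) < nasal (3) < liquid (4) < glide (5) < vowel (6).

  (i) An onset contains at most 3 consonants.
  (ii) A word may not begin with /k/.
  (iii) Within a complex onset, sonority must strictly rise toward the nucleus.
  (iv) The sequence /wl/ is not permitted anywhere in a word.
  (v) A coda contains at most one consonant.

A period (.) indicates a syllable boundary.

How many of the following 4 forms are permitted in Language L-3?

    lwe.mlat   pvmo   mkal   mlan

lwe.mlat — σ1 onset /lw/ (4→5 rises), coda /∅/ ok; σ2 onset /ml/ (3→4 rises), coda /t/ ok → permitted
pvmo — σ1 onset /pvm/ (1→2→3 rises), coda /∅/ ok → permitted
mkal — violates constraint (iii): syllable 1 onset /mk/: /m/ (nasal, 3) → /k/ (stop, 1) does not rise → not permitted
mlan — σ1 onset /ml/ (3→4 rises), coda /n/ ok → permitted
Permitted: lwe.mlat, pvmo, mlan → 3.

3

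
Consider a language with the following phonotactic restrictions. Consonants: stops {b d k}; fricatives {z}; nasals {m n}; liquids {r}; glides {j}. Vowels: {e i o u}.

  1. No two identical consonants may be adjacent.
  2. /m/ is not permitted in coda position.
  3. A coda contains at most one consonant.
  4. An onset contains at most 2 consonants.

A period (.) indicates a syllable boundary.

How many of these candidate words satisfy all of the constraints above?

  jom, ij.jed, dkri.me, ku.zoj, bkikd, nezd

1

jom — violates constraint 2: syllable 1 coda contains /m/ → phonotactically illegal
ij.jed — violates constraint 1: adjacent identical consonants /jj/ → phonotactically illegal
dkri.me — violates constraint 4: syllable 1 onset /dkr/ has 3 consonants (> 2) → phonotactically illegal
ku.zoj — σ1 onset /k/, coda /∅/ ok; σ2 onset /z/, coda /j/ ok → phonotactically legal
bkikd — violates constraint 3: syllable 1 coda /kd/ has 2 consonants (> 1) → phonotactically illegal
nezd — violates constraint 3: syllable 1 coda /zd/ has 2 consonants (> 1) → phonotactically illegal
Phonotactically legal: ku.zoj → 1.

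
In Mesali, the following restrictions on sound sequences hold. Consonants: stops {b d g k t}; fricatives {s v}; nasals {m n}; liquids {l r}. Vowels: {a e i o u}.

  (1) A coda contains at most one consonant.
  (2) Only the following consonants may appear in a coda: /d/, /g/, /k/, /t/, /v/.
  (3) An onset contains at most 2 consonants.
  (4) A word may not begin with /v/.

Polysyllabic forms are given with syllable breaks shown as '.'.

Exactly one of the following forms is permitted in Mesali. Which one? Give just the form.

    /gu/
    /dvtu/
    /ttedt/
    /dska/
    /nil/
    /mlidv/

/gu/ — σ1 onset /g/, coda /∅/ ok → permitted
/dvtu/ — violates constraint 3: syllable 1 onset /dvt/ has 3 consonants (> 2) → not permitted
/ttedt/ — violates constraint 1: syllable 1 coda /dt/ has 2 consonants (> 1) → not permitted
/dska/ — violates constraint 3: syllable 1 onset /dsk/ has 3 consonants (> 2) → not permitted
/nil/ — violates constraint 2: syllable 1 coda contains /l/, which is not a licensed coda consonant → not permitted
/mlidv/ — violates constraint 1: syllable 1 coda /dv/ has 2 consonants (> 1) → not permitted

/gu/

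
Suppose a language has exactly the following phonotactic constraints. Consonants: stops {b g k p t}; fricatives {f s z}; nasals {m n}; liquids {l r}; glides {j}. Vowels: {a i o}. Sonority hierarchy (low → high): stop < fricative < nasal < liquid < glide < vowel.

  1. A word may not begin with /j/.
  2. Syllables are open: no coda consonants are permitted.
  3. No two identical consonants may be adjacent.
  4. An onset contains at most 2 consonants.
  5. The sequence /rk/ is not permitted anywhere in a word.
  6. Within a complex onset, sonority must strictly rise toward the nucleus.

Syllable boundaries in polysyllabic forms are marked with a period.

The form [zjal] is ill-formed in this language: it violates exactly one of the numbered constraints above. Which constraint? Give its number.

[zjal]: syllable 1 coda /l/ has 1 consonant (> 0).
This is a violation of constraint 2: "Syllables are open: no coda consonants are permitted."
The remaining constraints (1, 3, 4, 5, 6) are satisfied.

2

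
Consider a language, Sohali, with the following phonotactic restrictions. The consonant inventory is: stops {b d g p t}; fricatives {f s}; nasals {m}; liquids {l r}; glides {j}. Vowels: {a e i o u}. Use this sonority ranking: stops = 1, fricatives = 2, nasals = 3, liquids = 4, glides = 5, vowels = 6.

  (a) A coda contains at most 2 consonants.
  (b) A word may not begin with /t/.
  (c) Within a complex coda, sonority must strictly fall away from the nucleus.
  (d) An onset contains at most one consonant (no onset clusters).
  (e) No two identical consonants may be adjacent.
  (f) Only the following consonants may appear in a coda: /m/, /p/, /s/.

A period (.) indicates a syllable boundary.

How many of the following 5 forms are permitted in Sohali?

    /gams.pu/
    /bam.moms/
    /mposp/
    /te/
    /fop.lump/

/gams.pu/ — σ1 onset /g/, coda /ms/ (3→2 falls) ok; σ2 onset /p/, coda /∅/ ok → permitted
/bam.moms/ — violates constraint (e): adjacent identical consonants /mm/ → not permitted
/mposp/ — violates constraint (d): syllable 1 onset /mp/ has 2 consonants (> 1) → not permitted
/te/ — violates constraint (b): word begins with /t/ → not permitted
/fop.lump/ — σ1 onset /f/, coda /p/ ok; σ2 onset /l/, coda /mp/ (3→1 falls) ok → permitted
Permitted: /gams.pu/, /fop.lump/ → 2.

2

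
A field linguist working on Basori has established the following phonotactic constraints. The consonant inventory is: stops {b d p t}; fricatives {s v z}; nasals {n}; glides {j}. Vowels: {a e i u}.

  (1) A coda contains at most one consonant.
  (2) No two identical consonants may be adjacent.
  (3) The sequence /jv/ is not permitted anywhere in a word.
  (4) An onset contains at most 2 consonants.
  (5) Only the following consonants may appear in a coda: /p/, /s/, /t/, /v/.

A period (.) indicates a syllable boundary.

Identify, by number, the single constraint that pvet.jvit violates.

3

pvet.jvit: contains banned sequence /jv/.
This is a violation of constraint 3: "The sequence /jv/ is not permitted anywhere in a word."
The remaining constraints (1, 2, 4, 5) are satisfied.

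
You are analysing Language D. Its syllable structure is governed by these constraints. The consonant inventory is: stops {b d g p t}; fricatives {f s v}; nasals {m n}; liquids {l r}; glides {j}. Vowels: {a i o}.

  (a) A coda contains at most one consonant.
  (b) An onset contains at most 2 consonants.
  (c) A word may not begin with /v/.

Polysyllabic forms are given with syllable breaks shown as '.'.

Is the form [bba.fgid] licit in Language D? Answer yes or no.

[bba.fgid] — σ1 onset /bb/ (2C), coda /∅/ ok; σ2 onset /fg/ (2C), coda /d/ ok → licit

yes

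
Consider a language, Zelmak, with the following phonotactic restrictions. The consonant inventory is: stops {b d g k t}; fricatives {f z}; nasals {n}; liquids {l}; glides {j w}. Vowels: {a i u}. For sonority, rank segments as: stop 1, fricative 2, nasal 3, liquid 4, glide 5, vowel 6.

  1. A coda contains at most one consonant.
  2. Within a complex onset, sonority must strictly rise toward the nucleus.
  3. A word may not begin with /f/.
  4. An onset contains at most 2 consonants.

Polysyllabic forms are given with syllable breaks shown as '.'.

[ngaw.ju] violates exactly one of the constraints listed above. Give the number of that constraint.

[ngaw.ju]: syllable 1 onset /ng/: /n/ (nasal, 3) → /g/ (stop, 1) does not rise.
This is a violation of constraint 2: "Within a complex onset, sonority must strictly rise toward the nucleus."
The remaining constraints (1, 3, 4) are satisfied.

2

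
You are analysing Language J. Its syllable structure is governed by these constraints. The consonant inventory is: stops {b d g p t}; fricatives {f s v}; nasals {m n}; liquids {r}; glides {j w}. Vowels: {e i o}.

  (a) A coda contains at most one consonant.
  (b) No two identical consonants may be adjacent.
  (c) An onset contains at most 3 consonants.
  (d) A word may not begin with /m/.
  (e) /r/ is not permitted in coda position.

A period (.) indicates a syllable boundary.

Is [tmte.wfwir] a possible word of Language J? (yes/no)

no

[tmte.wfwir] — violates constraint (e): syllable 2 coda contains /r/ → illicit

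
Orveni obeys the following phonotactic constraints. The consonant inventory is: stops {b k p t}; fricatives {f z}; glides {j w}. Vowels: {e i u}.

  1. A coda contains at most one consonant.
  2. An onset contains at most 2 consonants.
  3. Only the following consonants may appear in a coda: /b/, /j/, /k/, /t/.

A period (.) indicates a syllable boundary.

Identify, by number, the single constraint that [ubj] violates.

1

[ubj]: syllable 1 coda /bj/ has 2 consonants (> 1).
This is a violation of constraint 1: "A coda contains at most one consonant."
The remaining constraints (2, 3) are satisfied.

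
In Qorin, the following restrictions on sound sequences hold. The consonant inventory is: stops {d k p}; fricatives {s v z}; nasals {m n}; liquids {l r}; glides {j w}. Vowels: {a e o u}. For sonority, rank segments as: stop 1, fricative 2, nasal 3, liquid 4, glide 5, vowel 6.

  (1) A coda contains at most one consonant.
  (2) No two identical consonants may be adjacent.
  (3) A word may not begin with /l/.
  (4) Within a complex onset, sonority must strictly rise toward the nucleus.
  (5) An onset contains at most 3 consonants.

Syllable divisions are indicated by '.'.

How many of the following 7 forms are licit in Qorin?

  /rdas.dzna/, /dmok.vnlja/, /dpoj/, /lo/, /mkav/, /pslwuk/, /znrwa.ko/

/rdas.dzna/ — violates constraint 4: syllable 1 onset /rd/: /r/ (liquid, 4) → /d/ (stop, 1) does not rise → illicit
/dmok.vnlja/ — violates constraint 5: syllable 2 onset /vnlj/ has 4 consonants (> 3) → illicit
/dpoj/ — violates constraint 4: syllable 1 onset /dp/: /d/ (stop, 1) → /p/ (stop, 1) does not rise → illicit
/lo/ — violates constraint 3: word begins with /l/ → illicit
/mkav/ — violates constraint 4: syllable 1 onset /mk/: /m/ (nasal, 3) → /k/ (stop, 1) does not rise → illicit
/pslwuk/ — violates constraint 5: syllable 1 onset /pslw/ has 4 consonants (> 3) → illicit
/znrwa.ko/ — violates constraint 5: syllable 1 onset /znrw/ has 4 consonants (> 3) → illicit
No form is licit → 0.

0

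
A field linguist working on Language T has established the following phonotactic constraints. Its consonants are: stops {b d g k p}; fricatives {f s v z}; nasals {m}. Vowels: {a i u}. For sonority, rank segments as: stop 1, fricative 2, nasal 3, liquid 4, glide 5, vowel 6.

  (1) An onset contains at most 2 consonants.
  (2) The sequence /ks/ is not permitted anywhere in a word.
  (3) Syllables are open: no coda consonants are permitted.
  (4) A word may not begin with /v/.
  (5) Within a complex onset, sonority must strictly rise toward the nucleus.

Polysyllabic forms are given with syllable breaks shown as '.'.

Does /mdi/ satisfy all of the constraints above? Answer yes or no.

no

/mdi/ — violates constraint 5: syllable 1 onset /md/: /m/ (nasal, 3) → /d/ (stop, 1) does not rise → ill-formed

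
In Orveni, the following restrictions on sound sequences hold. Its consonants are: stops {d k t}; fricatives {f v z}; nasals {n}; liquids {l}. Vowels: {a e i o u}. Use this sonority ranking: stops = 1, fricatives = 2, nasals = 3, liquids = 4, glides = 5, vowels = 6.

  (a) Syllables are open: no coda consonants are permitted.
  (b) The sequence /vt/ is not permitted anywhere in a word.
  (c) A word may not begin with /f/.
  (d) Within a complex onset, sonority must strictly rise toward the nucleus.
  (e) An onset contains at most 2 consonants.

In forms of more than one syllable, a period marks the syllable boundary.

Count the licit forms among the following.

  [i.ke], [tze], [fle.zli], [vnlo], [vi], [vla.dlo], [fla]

[i.ke] — σ1 onset /∅/, coda /∅/ ok; σ2 onset /k/, coda /∅/ ok → licit
[tze] — σ1 onset /tz/ (1→2 rises), coda /∅/ ok → licit
[fle.zli] — violates constraint (c): word begins with /f/ → illicit
[vnlo] — violates constraint (e): syllable 1 onset /vnl/ has 3 consonants (> 2) → illicit
[vi] — σ1 onset /v/, coda /∅/ ok → licit
[vla.dlo] — σ1 onset /vl/ (2→4 rises), coda /∅/ ok; σ2 onset /dl/ (1→4 rises), coda /∅/ ok → licit
[fla] — violates constraint (c): word begins with /f/ → illicit
Licit: [i.ke], [tze], [vi], [vla.dlo] → 4.

4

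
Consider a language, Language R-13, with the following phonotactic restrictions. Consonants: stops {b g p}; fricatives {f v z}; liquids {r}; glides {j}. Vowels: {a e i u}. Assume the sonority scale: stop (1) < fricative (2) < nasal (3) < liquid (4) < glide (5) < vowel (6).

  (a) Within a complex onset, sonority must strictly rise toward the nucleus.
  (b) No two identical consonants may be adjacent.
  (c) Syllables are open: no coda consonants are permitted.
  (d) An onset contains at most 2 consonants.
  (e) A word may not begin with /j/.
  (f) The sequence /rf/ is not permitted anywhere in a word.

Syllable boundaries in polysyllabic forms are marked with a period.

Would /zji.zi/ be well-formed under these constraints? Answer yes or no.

/zji.zi/ — σ1 onset /zj/ (2→5 rises), coda /∅/ ok; σ2 onset /z/, coda /∅/ ok → well-formed

yes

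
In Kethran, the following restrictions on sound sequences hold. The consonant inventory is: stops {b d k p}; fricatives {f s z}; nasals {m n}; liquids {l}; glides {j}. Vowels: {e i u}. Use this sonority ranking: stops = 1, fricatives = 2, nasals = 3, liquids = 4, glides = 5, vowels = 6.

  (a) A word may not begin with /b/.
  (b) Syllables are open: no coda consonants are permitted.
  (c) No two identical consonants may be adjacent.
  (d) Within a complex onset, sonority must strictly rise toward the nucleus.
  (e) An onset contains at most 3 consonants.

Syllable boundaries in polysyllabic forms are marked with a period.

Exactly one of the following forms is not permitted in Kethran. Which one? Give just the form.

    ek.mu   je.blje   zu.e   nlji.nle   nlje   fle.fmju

ek.mu — violates constraint (b): syllable 1 coda /k/ has 1 consonant (> 0) → not permitted
je.blje — σ1 onset /j/, coda /∅/ ok; σ2 onset /blj/ (1→4→5 rises), coda /∅/ ok → permitted
zu.e — σ1 onset /z/, coda /∅/ ok; σ2 onset /∅/, coda /∅/ ok → permitted
nlji.nle — σ1 onset /nlj/ (3→4→5 rises), coda /∅/ ok; σ2 onset /nl/ (3→4 rises), coda /∅/ ok → permitted
nlje — σ1 onset /nlj/ (3→4→5 rises), coda /∅/ ok → permitted
fle.fmju — σ1 onset /fl/ (2→4 rises), coda /∅/ ok; σ2 onset /fmj/ (2→3→5 rises), coda /∅/ ok → permitted

ek.mu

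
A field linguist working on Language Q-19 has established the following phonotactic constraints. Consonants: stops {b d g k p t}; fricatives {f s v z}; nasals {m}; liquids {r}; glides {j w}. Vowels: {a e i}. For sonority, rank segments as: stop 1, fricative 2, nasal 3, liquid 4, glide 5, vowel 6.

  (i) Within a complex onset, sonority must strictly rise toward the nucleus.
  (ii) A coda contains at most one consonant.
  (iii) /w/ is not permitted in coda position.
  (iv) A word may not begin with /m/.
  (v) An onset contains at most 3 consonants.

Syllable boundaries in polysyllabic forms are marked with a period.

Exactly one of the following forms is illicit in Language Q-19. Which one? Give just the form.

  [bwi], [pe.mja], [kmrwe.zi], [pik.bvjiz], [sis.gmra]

[kmrwe.zi]

[bwi] — σ1 onset /bw/ (1→5 rises), coda /∅/ ok → licit
[pe.mja] — σ1 onset /p/, coda /∅/ ok; σ2 onset /mj/ (3→5 rises), coda /∅/ ok → licit
[kmrwe.zi] — violates constraint (v): syllable 1 onset /kmrw/ has 4 consonants (> 3) → illicit
[pik.bvjiz] — σ1 onset /p/, coda /k/ ok; σ2 onset /bvj/ (1→2→5 rises), coda /z/ ok → licit
[sis.gmra] — σ1 onset /s/, coda /s/ ok; σ2 onset /gmr/ (1→3→4 rises), coda /∅/ ok → licit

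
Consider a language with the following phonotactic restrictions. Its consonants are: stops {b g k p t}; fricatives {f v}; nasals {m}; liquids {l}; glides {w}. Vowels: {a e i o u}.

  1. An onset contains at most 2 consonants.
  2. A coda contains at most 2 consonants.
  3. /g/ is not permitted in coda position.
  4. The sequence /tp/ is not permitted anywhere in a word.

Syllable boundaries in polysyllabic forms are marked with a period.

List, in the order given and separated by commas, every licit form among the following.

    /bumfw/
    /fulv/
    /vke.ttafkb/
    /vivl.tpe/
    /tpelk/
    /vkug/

/fulv/

/bumfw/ — violates constraint 2: syllable 1 coda /mfw/ has 3 consonants (> 2) → illicit
/fulv/ — σ1 onset /f/, coda /lv/ (2C) ok → licit
/vke.ttafkb/ — violates constraint 2: syllable 2 coda /fkb/ has 3 consonants (> 2) → illicit
/vivl.tpe/ — violates constraint 4: contains banned sequence /tp/ → illicit
/tpelk/ — violates constraint 4: contains banned sequence /tp/ → illicit
/vkug/ — violates constraint 3: syllable 1 coda contains /g/ → illicit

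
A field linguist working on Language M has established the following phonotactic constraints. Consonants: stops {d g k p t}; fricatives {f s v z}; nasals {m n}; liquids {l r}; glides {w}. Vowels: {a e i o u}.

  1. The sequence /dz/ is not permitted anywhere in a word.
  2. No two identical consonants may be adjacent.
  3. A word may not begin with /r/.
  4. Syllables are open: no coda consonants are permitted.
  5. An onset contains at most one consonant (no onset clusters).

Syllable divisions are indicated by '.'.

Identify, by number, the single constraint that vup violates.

vup: syllable 1 coda /p/ has 1 consonant (> 0).
This is a violation of constraint 4: "Syllables are open: no coda consonants are permitted."
The remaining constraints (1, 2, 3, 5) are satisfied.

4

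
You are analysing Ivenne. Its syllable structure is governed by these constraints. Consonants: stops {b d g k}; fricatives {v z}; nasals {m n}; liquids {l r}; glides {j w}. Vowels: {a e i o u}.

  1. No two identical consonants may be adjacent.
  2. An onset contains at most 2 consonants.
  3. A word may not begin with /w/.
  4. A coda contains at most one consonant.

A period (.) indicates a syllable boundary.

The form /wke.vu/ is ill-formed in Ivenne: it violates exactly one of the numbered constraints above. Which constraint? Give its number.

/wke.vu/: word begins with /w/.
This is a violation of constraint 3: "A word may not begin with /w/."
The remaining constraints (1, 2, 4) are satisfied.

3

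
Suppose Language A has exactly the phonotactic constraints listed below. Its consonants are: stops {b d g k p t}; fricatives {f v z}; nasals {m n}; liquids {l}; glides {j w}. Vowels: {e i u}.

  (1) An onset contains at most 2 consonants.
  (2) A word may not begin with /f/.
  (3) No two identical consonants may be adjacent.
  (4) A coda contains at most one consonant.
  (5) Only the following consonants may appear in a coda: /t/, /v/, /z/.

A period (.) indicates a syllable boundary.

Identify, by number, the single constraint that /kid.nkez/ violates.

/kid.nkez/: syllable 1 coda contains /d/, which is not a licensed coda consonant.
This is a violation of constraint 5: "Only the following consonants may appear in a coda: /t/, /v/, /z/."
The remaining constraints (1, 2, 3, 4) are satisfied.

5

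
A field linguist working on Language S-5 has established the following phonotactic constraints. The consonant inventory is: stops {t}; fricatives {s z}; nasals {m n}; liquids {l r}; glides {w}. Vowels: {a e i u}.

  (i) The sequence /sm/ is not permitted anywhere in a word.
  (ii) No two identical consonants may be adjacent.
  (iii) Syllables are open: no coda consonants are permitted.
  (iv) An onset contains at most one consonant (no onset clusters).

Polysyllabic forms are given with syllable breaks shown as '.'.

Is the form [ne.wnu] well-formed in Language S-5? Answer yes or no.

no

[ne.wnu] — violates constraint (iv): syllable 2 onset /wn/ has 2 consonants (> 1) → ill-formed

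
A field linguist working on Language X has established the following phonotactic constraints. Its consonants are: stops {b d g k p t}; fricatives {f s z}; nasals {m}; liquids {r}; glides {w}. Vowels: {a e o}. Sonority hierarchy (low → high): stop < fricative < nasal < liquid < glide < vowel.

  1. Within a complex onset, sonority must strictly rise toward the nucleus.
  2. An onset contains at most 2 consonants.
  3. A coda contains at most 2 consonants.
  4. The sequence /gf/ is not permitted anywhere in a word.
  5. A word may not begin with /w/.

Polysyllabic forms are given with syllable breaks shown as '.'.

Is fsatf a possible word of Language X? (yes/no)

fsatf — violates constraint 1: syllable 1 onset /fs/: /f/ (fricative, 2) → /s/ (fricative, 2) does not rise → phonotactically illegal

no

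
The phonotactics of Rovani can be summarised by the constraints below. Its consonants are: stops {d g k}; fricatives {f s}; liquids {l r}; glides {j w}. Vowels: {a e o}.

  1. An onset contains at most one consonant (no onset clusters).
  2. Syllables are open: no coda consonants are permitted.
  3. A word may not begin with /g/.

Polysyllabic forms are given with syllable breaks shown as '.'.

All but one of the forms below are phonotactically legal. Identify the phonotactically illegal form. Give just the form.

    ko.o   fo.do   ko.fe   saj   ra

saj

ko.o — σ1 onset /k/, coda /∅/ ok; σ2 onset /∅/, coda /∅/ ok → phonotactically legal
fo.do — σ1 onset /f/, coda /∅/ ok; σ2 onset /d/, coda /∅/ ok → phonotactically legal
ko.fe — σ1 onset /k/, coda /∅/ ok; σ2 onset /f/, coda /∅/ ok → phonotactically legal
saj — violates constraint 2: syllable 1 coda /j/ has 1 consonant (> 0) → phonotactically illegal
ra — σ1 onset /r/, coda /∅/ ok → phonotactically legal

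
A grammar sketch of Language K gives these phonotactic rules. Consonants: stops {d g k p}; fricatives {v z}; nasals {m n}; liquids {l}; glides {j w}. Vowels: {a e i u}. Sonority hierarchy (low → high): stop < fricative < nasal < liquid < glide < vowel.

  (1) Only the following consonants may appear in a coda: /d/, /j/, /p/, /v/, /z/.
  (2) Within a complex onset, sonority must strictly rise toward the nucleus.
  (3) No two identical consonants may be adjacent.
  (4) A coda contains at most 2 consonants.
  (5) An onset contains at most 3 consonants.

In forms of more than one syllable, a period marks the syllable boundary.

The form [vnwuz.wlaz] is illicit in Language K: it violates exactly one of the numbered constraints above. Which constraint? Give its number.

2

[vnwuz.wlaz]: syllable 2 onset /wl/: /w/ (glide, 5) → /l/ (liquid, 4) does not rise.
This is a violation of constraint 2: "Within a complex onset, sonority must strictly rise toward the nucleus."
The remaining constraints (1, 3, 4, 5) are satisfied.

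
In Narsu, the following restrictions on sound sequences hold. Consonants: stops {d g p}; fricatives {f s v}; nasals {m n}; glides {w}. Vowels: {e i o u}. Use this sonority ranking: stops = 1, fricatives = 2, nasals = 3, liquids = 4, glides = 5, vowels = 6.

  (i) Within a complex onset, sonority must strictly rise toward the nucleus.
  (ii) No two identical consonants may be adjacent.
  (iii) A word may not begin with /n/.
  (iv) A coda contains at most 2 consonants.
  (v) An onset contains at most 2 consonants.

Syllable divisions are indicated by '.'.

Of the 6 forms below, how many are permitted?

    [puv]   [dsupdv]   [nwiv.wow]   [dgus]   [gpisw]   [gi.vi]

2

[puv] — σ1 onset /p/, coda /v/ ok → permitted
[dsupdv] — violates constraint (iv): syllable 1 coda /pdv/ has 3 consonants (> 2) → not permitted
[nwiv.wow] — violates constraint (iii): word begins with /n/ → not permitted
[dgus] — violates constraint (i): syllable 1 onset /dg/: /d/ (stop, 1) → /g/ (stop, 1) does not rise → not permitted
[gpisw] — violates constraint (i): syllable 1 onset /gp/: /g/ (stop, 1) → /p/ (stop, 1) does not rise → not permitted
[gi.vi] — σ1 onset /g/, coda /∅/ ok; σ2 onset /v/, coda /∅/ ok → permitted
Permitted: [puv], [gi.vi] → 2.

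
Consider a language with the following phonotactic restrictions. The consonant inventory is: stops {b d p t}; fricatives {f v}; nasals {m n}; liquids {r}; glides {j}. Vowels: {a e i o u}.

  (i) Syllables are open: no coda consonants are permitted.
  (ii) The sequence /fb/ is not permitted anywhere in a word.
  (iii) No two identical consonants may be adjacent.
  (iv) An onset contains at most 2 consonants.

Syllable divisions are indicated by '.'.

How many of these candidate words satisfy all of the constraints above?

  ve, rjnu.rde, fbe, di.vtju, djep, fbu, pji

ve — σ1 onset /v/, coda /∅/ ok → phonotactically legal
rjnu.rde — violates constraint (iv): syllable 1 onset /rjn/ has 3 consonants (> 2) → phonotactically illegal
fbe — violates constraint (ii): contains banned sequence /fb/ → phonotactically illegal
di.vtju — violates constraint (iv): syllable 2 onset /vtj/ has 3 consonants (> 2) → phonotactically illegal
djep — violates constraint (i): syllable 1 coda /p/ has 1 consonant (> 0) → phonotactically illegal
fbu — violates constraint (ii): contains banned sequence /fb/ → phonotactically illegal
pji — σ1 onset /pj/ (2C), coda /∅/ ok → phonotactically legal
Phonotactically legal: ve, pji → 2.

2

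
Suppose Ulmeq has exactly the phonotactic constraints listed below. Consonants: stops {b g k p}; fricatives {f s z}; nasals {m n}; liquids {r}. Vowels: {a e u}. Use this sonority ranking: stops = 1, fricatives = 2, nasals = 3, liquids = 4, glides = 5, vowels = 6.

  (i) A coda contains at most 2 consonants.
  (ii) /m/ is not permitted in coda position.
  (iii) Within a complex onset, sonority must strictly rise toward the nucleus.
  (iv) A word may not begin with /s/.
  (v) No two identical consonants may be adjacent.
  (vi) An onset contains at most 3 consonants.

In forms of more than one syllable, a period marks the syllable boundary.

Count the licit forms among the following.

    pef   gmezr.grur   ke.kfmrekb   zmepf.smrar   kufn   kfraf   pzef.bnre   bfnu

pef — σ1 onset /p/, coda /f/ ok → licit
gmezr.grur — σ1 onset /gm/ (1→3 rises), coda /zr/ (2C) ok; σ2 onset /gr/ (1→4 rises), coda /r/ ok → licit
ke.kfmrekb — violates constraint (vi): syllable 2 onset /kfmr/ has 4 consonants (> 3) → illicit
zmepf.smrar — σ1 onset /zm/ (2→3 rises), coda /pf/ (2C) ok; σ2 onset /smr/ (2→3→4 rises), coda /r/ ok → licit
kufn — σ1 onset /k/, coda /fn/ (2C) ok → licit
kfraf — σ1 onset /kfr/ (1→2→4 rises), coda /f/ ok → licit
pzef.bnre — σ1 onset /pz/ (1→2 rises), coda /f/ ok; σ2 onset /bnr/ (1→3→4 rises), coda /∅/ ok → licit
bfnu — σ1 onset /bfn/ (1→2→3 rises), coda /∅/ ok → licit
Licit: pef, gmezr.grur, zmepf.smrar, kufn, kfraf, pzef.bnre, bfnu → 7.

7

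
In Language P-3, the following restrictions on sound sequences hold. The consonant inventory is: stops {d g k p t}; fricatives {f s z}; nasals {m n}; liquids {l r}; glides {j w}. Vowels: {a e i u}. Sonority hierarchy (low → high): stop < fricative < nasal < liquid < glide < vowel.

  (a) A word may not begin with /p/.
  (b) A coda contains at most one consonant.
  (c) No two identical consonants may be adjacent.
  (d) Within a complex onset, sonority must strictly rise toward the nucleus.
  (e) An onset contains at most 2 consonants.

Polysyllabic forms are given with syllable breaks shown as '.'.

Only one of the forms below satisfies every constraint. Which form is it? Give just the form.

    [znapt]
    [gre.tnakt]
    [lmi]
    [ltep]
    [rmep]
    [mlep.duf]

[znapt] — violates constraint (b): syllable 1 coda /pt/ has 2 consonants (> 1) → not permitted
[gre.tnakt] — violates constraint (b): syllable 2 coda /kt/ has 2 consonants (> 1) → not permitted
[lmi] — violates constraint (d): syllable 1 onset /lm/: /l/ (liquid, 4) → /m/ (nasal, 3) does not rise → not permitted
[ltep] — violates constraint (d): syllable 1 onset /lt/: /l/ (liquid, 4) → /t/ (stop, 1) does not rise → not permitted
[rmep] — violates constraint (d): syllable 1 onset /rm/: /r/ (liquid, 4) → /m/ (nasal, 3) does not rise → not permitted
[mlep.duf] — σ1 onset /ml/ (3→4 rises), coda /p/ ok; σ2 onset /d/, coda /f/ ok → permitted

[mlep.duf]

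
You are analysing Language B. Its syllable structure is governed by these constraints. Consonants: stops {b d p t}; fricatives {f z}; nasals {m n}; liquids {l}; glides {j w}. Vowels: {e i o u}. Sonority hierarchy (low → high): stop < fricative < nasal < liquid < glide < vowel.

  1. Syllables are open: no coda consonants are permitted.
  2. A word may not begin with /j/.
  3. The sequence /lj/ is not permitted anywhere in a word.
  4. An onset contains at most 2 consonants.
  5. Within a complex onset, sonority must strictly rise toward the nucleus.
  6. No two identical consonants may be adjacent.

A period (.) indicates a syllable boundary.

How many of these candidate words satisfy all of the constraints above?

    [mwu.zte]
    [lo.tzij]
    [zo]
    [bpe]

1

[mwu.zte] — violates constraint 5: syllable 2 onset /zt/: /z/ (fricative, 2) → /t/ (stop, 1) does not rise → not permitted
[lo.tzij] — violates constraint 1: syllable 2 coda /j/ has 1 consonant (> 0) → not permitted
[zo] — σ1 onset /z/, coda /∅/ ok → permitted
[bpe] — violates constraint 5: syllable 1 onset /bp/: /b/ (stop, 1) → /p/ (stop, 1) does not rise → not permitted
Permitted: [zo] → 1.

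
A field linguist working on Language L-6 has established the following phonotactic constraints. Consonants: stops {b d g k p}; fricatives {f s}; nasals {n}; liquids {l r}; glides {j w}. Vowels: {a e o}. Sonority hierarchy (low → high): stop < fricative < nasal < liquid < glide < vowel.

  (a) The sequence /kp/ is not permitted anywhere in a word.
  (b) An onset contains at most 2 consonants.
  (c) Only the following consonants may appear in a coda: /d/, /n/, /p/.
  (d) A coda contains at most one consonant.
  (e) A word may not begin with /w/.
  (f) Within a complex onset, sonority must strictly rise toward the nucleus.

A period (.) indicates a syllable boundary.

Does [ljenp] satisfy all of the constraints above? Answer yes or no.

no

[ljenp] — violates constraint (d): syllable 1 coda /np/ has 2 consonants (> 1) → not permitted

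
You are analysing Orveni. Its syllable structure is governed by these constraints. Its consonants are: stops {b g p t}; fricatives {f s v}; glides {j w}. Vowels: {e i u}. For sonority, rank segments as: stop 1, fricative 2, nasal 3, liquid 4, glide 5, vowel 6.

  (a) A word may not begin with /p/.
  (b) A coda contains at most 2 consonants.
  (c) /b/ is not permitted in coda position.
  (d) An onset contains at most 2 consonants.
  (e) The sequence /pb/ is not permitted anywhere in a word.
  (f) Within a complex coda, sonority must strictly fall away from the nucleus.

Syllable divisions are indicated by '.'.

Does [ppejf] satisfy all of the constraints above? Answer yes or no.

[ppejf] — violates constraint (a): word begins with /p/ → phonotactically illegal

no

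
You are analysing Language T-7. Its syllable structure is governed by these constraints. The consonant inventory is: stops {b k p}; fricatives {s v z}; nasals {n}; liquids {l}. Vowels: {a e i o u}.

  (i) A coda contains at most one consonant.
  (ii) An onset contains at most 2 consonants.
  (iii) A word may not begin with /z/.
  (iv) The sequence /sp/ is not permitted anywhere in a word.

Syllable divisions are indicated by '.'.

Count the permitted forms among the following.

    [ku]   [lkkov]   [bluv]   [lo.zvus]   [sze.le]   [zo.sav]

[ku] — σ1 onset /k/, coda /∅/ ok → permitted
[lkkov] — violates constraint (ii): syllable 1 onset /lkk/ has 3 consonants (> 2) → not permitted
[bluv] — σ1 onset /bl/ (2C), coda /v/ ok → permitted
[lo.zvus] — σ1 onset /l/, coda /∅/ ok; σ2 onset /zv/ (2C), coda /s/ ok → permitted
[sze.le] — σ1 onset /sz/ (2C), coda /∅/ ok; σ2 onset /l/, coda /∅/ ok → permitted
[zo.sav] — violates constraint (iii): word begins with /z/ → not permitted
Permitted: [ku], [bluv], [lo.zvus], [sze.le] → 4.

4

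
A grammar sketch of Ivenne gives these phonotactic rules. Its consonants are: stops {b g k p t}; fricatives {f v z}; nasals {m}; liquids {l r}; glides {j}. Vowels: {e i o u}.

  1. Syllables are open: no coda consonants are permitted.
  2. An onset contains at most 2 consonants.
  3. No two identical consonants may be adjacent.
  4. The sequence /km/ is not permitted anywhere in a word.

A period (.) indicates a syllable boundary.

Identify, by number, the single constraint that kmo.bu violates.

4

kmo.bu: contains banned sequence /km/.
This is a violation of constraint 4: "The sequence /km/ is not permitted anywhere in a word."
The remaining constraints (1, 2, 3) are satisfied.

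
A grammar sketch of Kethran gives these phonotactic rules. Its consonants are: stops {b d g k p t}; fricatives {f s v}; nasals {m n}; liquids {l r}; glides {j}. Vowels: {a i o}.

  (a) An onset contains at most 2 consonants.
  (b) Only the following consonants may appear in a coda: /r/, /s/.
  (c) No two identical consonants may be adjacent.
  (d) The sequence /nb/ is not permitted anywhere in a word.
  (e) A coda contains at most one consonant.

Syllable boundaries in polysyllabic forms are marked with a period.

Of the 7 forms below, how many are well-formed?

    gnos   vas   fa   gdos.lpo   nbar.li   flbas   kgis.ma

5

gnos — σ1 onset /gn/ (2C), coda /s/ ok → well-formed
vas — σ1 onset /v/, coda /s/ ok → well-formed
fa — σ1 onset /f/, coda /∅/ ok → well-formed
gdos.lpo — σ1 onset /gd/ (2C), coda /s/ ok; σ2 onset /lp/ (2C), coda /∅/ ok → well-formed
nbar.li — violates constraint (d): contains banned sequence /nb/ → ill-formed
flbas — violates constraint (a): syllable 1 onset /flb/ has 3 consonants (> 2) → ill-formed
kgis.ma — σ1 onset /kg/ (2C), coda /s/ ok; σ2 onset /m/, coda /∅/ ok → well-formed
Well-formed: gnos, vas, fa, gdos.lpo, kgis.ma → 5.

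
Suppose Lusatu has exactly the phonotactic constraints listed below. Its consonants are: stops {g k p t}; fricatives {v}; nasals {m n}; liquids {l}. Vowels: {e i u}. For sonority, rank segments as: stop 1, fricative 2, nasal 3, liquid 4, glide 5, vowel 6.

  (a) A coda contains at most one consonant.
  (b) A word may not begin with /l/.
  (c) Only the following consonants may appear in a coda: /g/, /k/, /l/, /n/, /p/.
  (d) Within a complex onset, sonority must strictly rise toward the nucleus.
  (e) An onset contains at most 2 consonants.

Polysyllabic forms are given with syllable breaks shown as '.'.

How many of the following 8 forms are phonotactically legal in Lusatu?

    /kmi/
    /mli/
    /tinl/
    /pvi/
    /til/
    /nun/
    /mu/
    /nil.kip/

/kmi/ — σ1 onset /km/ (1→3 rises), coda /∅/ ok → phonotactically legal
/mli/ — σ1 onset /ml/ (3→4 rises), coda /∅/ ok → phonotactically legal
/tinl/ — violates constraint (a): syllable 1 coda /nl/ has 2 consonants (> 1) → phonotactically illegal
/pvi/ — σ1 onset /pv/ (1→2 rises), coda /∅/ ok → phonotactically legal
/til/ — σ1 onset /t/, coda /l/ ok → phonotactically legal
/nun/ — σ1 onset /n/, coda /n/ ok → phonotactically legal
/mu/ — σ1 onset /m/, coda /∅/ ok → phonotactically legal
/nil.kip/ — σ1 onset /n/, coda /l/ ok; σ2 onset /k/, coda /p/ ok → phonotactically legal
Phonotactically legal: /kmi/, /mli/, /pvi/, /til/, /nun/, /mu/, /nil.kip/ → 7.

7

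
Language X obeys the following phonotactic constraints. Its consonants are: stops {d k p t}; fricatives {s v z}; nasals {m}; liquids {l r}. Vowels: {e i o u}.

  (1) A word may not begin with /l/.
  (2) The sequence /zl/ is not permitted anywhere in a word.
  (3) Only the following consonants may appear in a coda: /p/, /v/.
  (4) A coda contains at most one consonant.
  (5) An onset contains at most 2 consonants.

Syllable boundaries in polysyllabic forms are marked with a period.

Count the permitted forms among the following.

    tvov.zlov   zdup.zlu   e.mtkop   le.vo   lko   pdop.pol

tvov.zlov — violates constraint 2: contains banned sequence /zl/ → not permitted
zdup.zlu — violates constraint 2: contains banned sequence /zl/ → not permitted
e.mtkop — violates constraint 5: syllable 2 onset /mtk/ has 3 consonants (> 2) → not permitted
le.vo — violates constraint 1: word begins with /l/ → not permitted
lko — violates constraint 1: word begins with /l/ → not permitted
pdop.pol — violates constraint 3: syllable 2 coda contains /l/, which is not a licensed coda consonant → not permitted
No form is permitted → 0.

0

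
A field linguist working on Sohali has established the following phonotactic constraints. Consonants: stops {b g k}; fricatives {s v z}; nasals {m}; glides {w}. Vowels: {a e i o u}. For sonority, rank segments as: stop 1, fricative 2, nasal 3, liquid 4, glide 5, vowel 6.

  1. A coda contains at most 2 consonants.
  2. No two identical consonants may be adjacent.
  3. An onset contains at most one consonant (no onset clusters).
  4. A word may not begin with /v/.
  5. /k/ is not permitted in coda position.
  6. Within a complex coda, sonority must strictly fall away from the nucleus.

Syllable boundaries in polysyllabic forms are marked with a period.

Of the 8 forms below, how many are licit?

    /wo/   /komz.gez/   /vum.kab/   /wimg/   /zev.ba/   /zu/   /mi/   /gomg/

7

/wo/ — σ1 onset /w/, coda /∅/ ok → licit
/komz.gez/ — σ1 onset /k/, coda /mz/ (3→2 falls) ok; σ2 onset /g/, coda /z/ ok → licit
/vum.kab/ — violates constraint 4: word begins with /v/ → illicit
/wimg/ — σ1 onset /w/, coda /mg/ (3→1 falls) ok → licit
/zev.ba/ — σ1 onset /z/, coda /v/ ok; σ2 onset /b/, coda /∅/ ok → licit
/zu/ — σ1 onset /z/, coda /∅/ ok → licit
/mi/ — σ1 onset /m/, coda /∅/ ok → licit
/gomg/ — σ1 onset /g/, coda /mg/ (3→1 falls) ok → licit
Licit: /wo/, /komz.gez/, /wimg/, /zev.ba/, /zu/, /mi/, /gomg/ → 7.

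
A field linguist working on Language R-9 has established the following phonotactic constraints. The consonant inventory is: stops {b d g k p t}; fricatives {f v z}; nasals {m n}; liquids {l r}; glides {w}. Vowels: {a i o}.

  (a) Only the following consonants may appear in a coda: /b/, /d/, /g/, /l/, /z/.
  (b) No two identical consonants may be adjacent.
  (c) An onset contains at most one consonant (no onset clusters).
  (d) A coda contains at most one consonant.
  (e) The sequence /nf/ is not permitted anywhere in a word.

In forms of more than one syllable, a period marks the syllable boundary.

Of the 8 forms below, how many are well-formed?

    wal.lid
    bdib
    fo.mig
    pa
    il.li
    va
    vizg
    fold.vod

wal.lid — violates constraint (b): adjacent identical consonants /ll/ → ill-formed
bdib — violates constraint (c): syllable 1 onset /bd/ has 2 consonants (> 1) → ill-formed
fo.mig — σ1 onset /f/, coda /∅/ ok; σ2 onset /m/, coda /g/ ok → well-formed
pa — σ1 onset /p/, coda /∅/ ok → well-formed
il.li — violates constraint (b): adjacent identical consonants /ll/ → ill-formed
va — σ1 onset /v/, coda /∅/ ok → well-formed
vizg — violates constraint (d): syllable 1 coda /zg/ has 2 consonants (> 1) → ill-formed
fold.vod — violates constraint (d): syllable 1 coda /ld/ has 2 consonants (> 1) → ill-formed
Well-formed: fo.mig, pa, va → 3.

3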